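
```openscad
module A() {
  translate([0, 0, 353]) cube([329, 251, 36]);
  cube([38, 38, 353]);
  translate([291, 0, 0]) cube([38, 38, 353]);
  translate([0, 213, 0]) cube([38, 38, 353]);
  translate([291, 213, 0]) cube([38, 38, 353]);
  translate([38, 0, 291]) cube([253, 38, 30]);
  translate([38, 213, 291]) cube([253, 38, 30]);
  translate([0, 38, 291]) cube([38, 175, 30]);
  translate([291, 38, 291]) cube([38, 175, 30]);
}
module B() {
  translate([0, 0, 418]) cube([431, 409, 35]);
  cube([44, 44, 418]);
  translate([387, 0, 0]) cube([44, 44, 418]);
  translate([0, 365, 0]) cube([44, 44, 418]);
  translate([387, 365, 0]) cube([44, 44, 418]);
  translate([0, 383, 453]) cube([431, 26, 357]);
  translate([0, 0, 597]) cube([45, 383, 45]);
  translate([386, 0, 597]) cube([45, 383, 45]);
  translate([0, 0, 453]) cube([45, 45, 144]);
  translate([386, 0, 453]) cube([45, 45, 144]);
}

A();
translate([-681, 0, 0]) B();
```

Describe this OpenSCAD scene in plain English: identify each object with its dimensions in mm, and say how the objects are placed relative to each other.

A is a four-legged stool. The seat is 329×251 mm, 36 mm thick, top at z = 389 mm. It stands on four square legs, each 38×38 mm in cross-section, from z = 0 to the seat underside, each flush with a corner of the seat. Four stretchers, 38 mm wide and 30 mm tall, connect adjacent legs with their undersides at z = 291 mm, each running between the inner faces of the legs it joins and aligned with the legs' outer faces on the other axis.

B is a chair: 431×409 mm seat, 35 mm thick, top at z = 453 mm, on four 44 mm square corner legs flush with the seat edges. A 26 mm thick backrest slab spans the full seat width, extending 357 mm above the seat top, its back face flush with the seat's +y edge. Two armrests of 45×45 mm section run along each side from the seat's front edge to the front of the backrest, top faces 189 mm above the seat top and outer faces flush with the seat's x-edges; a 45×45 mm post under the front of each armrest stands on the seat at the front corner.

The chair is on the floor beside the stool on its −x side.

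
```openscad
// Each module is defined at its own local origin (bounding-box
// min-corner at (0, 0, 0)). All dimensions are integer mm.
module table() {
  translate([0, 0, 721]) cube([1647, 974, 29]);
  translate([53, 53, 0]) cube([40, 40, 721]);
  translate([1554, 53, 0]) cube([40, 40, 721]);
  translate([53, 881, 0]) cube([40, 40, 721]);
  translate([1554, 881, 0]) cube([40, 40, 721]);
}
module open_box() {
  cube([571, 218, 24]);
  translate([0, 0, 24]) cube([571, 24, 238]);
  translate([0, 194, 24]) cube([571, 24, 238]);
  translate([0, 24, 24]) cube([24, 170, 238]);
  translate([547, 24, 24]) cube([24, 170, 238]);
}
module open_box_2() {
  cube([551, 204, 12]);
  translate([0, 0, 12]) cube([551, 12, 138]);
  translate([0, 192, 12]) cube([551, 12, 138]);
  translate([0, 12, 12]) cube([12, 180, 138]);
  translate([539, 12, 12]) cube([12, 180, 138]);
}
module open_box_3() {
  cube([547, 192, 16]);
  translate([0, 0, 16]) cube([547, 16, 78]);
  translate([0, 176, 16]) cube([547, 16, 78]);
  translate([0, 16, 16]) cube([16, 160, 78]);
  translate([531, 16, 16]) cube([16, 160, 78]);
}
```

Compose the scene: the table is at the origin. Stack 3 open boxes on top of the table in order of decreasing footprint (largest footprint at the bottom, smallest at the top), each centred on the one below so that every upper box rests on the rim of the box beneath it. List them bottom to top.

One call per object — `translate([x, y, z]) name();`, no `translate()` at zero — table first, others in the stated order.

table();
translate([538, 378, 750]) open_box();
translate([548, 385, 1012]) open_box_2();
translate([550, 391, 1162]) open_box_3();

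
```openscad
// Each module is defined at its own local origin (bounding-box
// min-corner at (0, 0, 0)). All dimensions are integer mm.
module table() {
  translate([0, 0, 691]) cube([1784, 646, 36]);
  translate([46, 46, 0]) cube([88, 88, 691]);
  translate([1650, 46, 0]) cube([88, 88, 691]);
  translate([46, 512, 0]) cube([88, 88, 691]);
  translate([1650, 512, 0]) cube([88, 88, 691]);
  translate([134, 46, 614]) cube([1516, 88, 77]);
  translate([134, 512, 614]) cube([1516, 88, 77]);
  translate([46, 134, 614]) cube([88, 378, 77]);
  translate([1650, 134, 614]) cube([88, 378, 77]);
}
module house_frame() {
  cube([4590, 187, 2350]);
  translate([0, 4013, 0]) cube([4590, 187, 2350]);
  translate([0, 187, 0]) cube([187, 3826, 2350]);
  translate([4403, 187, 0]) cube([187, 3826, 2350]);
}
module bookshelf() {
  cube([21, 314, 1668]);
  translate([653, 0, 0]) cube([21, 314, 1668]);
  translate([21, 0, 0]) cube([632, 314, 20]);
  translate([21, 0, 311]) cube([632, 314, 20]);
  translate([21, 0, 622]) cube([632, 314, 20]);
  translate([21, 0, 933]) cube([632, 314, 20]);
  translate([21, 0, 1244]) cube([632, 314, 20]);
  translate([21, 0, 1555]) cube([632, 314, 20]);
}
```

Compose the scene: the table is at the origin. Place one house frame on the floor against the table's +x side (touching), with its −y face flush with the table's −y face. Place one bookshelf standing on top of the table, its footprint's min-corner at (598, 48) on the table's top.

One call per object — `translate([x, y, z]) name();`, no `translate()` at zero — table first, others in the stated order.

table();
translate([1784, 0, 0]) house_frame();
translate([598, 48, 727]) bookshelf();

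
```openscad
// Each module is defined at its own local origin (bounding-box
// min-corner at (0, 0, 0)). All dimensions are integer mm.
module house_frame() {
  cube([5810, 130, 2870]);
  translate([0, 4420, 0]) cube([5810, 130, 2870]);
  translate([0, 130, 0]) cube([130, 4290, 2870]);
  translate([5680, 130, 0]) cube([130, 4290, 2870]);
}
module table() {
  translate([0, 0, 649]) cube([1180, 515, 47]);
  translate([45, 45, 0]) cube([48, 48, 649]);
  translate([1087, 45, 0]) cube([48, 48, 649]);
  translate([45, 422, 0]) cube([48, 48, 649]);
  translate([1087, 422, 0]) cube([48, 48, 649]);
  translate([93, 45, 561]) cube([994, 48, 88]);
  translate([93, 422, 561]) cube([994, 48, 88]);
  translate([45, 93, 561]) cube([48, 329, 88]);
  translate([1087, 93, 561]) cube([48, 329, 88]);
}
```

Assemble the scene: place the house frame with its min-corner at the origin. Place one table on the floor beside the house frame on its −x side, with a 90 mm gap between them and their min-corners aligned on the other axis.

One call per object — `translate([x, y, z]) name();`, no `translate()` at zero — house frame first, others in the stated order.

house_frame();
translate([-1270, 0, 0]) table();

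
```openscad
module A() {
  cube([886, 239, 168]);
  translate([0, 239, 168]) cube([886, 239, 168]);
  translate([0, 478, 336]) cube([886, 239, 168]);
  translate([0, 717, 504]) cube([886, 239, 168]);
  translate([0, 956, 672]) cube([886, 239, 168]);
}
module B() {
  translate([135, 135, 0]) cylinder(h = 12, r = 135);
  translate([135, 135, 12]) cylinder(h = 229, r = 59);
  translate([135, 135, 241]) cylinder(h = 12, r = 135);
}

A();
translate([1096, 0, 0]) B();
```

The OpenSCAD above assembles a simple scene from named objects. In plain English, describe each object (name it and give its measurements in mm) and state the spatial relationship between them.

A is a run of 5 identical solid stair steps. Each tread is 886×239 mm and each step block is 168 mm high. Step 1 rests on the floor; step k is offset from step 1 by (k−1)×239 mm in y and (k−1)×168 mm in z.

B is a spool: two coaxial disc flanges of radius 135 mm and thickness 12 mm, joined by a core cylinder of radius 59 mm and height 229 mm. The lower flange rests on z = 0 and the three cylinders share a vertical axis.

The spool is on the floor beside the staircase on its +x side.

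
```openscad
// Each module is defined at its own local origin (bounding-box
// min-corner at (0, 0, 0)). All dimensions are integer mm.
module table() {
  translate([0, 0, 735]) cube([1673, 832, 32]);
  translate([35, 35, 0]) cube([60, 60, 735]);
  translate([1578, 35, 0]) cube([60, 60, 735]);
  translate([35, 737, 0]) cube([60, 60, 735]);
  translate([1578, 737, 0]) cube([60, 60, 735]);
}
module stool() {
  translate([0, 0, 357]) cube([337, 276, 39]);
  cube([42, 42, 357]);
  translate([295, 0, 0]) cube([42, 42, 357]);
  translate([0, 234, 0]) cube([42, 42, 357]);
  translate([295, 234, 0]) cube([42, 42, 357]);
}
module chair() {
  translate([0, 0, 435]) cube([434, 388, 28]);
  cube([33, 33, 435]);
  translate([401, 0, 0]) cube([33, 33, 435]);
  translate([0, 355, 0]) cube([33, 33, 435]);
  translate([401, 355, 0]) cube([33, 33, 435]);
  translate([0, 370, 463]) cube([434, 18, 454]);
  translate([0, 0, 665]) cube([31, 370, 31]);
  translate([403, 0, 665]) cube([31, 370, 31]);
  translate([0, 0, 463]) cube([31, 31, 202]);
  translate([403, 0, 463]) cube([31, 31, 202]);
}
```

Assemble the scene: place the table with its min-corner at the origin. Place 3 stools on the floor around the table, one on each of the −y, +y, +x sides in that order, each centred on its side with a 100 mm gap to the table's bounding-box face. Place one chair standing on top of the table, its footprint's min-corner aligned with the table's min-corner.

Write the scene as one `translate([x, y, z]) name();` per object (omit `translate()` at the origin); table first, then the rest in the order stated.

table();
translate([668, -376, 0]) stool();
translate([668, 932, 0]) stool();
translate([1773, 278, 0]) stool();
translate([0, 0, 767]) chair();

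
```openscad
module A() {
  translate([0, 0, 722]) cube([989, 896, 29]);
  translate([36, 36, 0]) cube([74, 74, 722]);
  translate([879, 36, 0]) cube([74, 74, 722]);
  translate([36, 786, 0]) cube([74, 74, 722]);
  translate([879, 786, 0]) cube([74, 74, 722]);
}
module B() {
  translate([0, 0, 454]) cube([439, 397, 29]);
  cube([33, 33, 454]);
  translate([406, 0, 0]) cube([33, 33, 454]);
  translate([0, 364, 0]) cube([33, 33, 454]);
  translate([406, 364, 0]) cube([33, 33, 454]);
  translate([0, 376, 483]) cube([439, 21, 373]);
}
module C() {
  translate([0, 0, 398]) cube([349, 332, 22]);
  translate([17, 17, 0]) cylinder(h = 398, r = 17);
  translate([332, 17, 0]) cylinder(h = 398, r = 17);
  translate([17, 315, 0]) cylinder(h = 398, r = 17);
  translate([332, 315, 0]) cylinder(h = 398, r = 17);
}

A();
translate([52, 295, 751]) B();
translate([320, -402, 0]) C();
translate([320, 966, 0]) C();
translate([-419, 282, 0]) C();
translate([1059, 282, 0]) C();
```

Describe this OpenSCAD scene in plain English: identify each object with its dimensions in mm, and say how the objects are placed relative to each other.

A is a rectangular dining table. The top is 989×896×29 mm with its upper surface at z = 751 mm. It stands on four 74×74 mm square legs, each inset 36 mm from the nearest pair of top edges, running from the floor to the underside of the top.

B is a chair. The seat is a 439×397×29 mm slab with its top at z = 483 mm, on four 33×33 mm corner legs (flush with the seat edges, standing on z = 0). A flat backrest 21 mm thick, 373 mm tall, spans the full seat width and rises from the seat top along its +y edge, rear face flush with the rear of the seat.

C is a simple wooden stool: a rectangular seat 349 mm (x) by 332 mm (y), 22 mm thick, top face at z = 420 mm, on four round legs, each 34 mm in diameter. The legs rest on z = 0, each leg's axis is inset half a diameter from the nearest pair of seat edges (so the leg's bounding box is flush with the corner).

The chair is on top of the table. Four stools sit around the table at the −y, +y, −x, +x sides.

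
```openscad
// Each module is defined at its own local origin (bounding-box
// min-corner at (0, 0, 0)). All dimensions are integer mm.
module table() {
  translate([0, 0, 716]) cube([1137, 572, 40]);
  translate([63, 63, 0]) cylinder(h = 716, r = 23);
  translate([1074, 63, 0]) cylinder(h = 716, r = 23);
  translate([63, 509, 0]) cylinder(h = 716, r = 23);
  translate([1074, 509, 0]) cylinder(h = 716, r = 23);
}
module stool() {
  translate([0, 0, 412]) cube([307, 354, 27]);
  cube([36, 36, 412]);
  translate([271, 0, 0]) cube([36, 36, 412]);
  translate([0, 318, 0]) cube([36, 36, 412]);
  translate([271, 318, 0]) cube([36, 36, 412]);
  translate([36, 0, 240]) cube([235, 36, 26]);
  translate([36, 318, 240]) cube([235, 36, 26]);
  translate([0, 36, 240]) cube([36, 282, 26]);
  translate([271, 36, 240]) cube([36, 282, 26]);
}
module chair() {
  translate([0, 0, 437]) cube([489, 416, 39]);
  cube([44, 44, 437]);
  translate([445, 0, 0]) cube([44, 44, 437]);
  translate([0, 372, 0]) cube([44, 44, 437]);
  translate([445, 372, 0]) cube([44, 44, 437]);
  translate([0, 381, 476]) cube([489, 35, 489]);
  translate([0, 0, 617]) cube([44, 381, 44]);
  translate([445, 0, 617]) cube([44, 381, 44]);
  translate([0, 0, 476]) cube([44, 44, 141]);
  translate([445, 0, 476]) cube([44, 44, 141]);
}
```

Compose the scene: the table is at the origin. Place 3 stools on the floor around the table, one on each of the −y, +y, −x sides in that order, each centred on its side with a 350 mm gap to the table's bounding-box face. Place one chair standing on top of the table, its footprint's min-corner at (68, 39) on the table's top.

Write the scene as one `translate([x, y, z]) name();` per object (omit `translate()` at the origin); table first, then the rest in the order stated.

table();
translate([415, -704, 0]) stool();
translate([415, 922, 0]) stool();
translate([-657, 109, 0]) stool();
translate([68, 39, 756]) chair();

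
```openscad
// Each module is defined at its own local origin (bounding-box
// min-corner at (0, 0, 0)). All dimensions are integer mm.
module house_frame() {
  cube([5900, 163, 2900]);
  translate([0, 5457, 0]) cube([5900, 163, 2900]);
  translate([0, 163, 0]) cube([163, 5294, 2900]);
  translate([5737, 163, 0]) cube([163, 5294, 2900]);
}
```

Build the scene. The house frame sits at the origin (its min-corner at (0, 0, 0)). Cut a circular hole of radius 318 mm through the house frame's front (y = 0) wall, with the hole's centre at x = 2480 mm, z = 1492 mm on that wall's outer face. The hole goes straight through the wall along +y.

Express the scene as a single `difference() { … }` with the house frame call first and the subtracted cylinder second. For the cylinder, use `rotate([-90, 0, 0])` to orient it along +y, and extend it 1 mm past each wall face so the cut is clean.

difference() {
  house_frame();
  translate([2480, -1, 1492]) rotate([-90, 0, 0]) cylinder(h = 165, r = 318);
}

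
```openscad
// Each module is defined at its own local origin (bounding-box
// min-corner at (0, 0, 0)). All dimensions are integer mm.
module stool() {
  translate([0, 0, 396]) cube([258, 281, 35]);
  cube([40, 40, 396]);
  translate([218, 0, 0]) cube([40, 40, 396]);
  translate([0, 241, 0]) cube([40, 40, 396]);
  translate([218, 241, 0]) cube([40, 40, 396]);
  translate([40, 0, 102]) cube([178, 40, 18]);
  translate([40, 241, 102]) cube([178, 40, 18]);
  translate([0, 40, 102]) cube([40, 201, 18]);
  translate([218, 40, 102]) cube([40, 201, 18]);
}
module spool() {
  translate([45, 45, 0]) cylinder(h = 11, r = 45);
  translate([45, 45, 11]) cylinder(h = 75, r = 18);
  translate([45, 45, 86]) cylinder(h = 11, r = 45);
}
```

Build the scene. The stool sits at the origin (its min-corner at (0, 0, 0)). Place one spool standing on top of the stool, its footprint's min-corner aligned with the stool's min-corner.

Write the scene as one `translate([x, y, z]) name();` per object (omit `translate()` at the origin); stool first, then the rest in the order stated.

stool();
translate([0, 0, 431]) spool();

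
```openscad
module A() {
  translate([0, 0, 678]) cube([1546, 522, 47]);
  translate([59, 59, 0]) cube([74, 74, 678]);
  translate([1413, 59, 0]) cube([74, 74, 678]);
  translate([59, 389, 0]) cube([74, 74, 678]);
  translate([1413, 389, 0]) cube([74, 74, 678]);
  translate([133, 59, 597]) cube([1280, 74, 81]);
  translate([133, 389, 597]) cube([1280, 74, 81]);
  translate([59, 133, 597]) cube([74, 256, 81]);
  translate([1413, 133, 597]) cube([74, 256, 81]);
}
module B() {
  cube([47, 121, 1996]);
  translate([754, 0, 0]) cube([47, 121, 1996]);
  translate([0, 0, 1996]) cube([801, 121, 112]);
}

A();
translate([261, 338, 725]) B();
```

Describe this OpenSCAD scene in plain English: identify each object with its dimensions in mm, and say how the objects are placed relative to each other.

A is a rectangular dining table. The top is 1546×522×47 mm with its upper surface at z = 725 mm. It stands on four 74×74 mm square legs, each inset 59 mm from the nearest pair of top edges, running from the floor to the underside of the top. Four apron rails, 74 mm thick and 81 mm tall, run between adjacent legs with their top edges flush with the underside of the top and their outer faces flush with the legs' outer faces.

B is a rectangular door frame: two vertical jambs of 47×121 mm section, 1996 mm tall, with a clear opening 707 mm wide between their inner faces. A header 112 mm tall and 121 mm deep lies on top of the jambs and spans the full outside width.

The door frame is on top of the table.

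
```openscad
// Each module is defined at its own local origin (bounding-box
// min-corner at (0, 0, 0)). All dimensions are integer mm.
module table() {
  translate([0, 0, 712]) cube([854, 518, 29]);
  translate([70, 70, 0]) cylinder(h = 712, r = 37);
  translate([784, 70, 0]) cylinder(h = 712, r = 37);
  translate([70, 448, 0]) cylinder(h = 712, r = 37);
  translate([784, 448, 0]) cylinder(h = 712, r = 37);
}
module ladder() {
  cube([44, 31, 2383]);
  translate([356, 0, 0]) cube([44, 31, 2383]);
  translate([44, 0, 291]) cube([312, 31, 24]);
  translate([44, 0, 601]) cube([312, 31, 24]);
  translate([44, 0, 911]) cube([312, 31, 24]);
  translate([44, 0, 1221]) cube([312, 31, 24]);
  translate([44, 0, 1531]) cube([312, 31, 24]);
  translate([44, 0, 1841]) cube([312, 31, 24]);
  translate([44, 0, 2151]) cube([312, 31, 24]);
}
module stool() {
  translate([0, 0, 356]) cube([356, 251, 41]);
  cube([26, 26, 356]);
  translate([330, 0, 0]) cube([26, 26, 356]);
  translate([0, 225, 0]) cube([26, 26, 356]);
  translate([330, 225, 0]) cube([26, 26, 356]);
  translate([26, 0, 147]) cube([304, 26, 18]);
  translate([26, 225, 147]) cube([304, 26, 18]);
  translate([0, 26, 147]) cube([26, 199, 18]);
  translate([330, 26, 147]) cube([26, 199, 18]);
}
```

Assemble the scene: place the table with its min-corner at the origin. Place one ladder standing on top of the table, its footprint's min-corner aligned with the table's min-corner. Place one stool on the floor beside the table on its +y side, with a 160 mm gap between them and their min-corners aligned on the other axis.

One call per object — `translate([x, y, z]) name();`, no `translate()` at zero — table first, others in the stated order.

table();
translate([0, 0, 741]) ladder();
translate([0, 678, 0]) stool();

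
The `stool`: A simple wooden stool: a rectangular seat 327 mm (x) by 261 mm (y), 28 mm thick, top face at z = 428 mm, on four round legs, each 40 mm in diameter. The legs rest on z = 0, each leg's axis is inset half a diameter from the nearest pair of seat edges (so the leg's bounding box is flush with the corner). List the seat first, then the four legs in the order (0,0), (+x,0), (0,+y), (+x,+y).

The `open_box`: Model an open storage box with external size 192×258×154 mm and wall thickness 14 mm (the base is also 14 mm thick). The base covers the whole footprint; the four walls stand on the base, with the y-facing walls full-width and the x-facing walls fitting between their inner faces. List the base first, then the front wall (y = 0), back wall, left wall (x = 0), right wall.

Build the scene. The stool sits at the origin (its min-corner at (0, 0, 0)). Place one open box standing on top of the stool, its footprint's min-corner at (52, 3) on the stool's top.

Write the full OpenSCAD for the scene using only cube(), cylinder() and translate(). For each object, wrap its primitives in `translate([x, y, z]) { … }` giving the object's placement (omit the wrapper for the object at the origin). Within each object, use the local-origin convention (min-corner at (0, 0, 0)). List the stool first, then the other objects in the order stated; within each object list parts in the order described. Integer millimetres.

translate([0, 0, 400]) cube([327, 261, 28]);
translate([20, 20, 0]) cylinder(h = 400, r = 20);
translate([307, 20, 0]) cylinder(h = 400, r = 20);
translate([20, 241, 0]) cylinder(h = 400, r = 20);
translate([307, 241, 0]) cylinder(h = 400, r = 20);
translate([52, 3, 428]) {
  cube([192, 258, 14]);
  translate([0, 0, 14]) cube([192, 14, 140]);
  translate([0, 244, 14]) cube([192, 14, 140]);
  translate([0, 14, 14]) cube([14, 230, 140]);
  translate([178, 14, 14]) cube([14, 230, 140]);
}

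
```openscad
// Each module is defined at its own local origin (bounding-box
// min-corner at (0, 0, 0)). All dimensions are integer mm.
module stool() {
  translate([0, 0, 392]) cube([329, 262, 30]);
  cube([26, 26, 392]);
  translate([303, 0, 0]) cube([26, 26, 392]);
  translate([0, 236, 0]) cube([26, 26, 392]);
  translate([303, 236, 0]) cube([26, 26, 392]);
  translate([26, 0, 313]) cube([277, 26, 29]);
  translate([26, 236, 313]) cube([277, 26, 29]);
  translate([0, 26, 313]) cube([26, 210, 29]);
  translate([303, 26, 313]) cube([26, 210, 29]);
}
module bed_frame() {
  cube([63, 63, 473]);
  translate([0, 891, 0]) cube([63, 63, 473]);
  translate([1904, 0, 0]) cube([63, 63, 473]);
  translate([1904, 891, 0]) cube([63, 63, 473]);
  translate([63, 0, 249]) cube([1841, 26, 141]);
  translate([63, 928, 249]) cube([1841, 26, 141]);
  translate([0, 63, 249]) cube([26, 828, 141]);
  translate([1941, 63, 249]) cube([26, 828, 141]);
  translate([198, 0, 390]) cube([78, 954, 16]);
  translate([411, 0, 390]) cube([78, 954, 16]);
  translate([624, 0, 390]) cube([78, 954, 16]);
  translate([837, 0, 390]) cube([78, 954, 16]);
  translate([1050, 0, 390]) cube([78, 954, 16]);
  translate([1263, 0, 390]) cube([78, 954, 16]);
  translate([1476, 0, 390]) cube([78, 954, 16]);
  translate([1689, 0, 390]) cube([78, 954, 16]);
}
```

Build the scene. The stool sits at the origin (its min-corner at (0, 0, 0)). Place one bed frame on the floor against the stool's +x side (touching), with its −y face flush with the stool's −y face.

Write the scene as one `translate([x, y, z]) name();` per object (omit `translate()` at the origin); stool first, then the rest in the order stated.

stool();
translate([329, 0, 0]) bed_frame();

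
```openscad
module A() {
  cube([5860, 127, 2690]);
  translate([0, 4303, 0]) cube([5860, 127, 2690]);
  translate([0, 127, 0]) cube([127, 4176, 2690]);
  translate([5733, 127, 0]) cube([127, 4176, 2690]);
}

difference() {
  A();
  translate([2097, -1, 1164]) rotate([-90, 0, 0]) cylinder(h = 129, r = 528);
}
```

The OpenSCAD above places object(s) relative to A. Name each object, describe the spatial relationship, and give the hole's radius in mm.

The subtracted cylinder has r = 528 mm.

A is a house frame. The house frame has a circular hole through its front wall. The hole's radius is 528 mm.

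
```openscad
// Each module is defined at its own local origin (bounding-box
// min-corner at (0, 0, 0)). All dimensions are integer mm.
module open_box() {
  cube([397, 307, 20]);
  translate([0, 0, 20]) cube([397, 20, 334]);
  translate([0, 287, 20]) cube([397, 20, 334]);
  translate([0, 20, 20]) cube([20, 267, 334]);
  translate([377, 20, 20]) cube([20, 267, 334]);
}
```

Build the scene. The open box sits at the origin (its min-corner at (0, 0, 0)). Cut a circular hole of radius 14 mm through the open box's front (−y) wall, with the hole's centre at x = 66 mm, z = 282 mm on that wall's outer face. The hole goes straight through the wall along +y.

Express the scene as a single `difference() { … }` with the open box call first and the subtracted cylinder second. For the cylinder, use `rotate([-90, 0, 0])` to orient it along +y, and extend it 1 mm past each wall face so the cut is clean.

difference() {
  open_box();
  translate([66, -1, 282]) rotate([-90, 0, 0]) cylinder(h = 22, r = 14);
}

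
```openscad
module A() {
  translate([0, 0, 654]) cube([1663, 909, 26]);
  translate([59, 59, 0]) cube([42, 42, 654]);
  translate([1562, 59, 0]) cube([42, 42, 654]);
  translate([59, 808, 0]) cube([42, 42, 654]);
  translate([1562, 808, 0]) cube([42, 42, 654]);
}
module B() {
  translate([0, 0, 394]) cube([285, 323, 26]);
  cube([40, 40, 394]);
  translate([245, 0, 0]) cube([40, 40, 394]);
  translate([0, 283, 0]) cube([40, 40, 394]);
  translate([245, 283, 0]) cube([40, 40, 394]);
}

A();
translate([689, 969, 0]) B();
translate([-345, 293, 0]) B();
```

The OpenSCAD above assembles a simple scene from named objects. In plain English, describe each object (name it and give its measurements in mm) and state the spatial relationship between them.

A is a table with a 1663×909 mm rectangular top, 26 mm thick, top surface at z = 680 mm, supported by four 42×42 mm square legs, each inset 59 mm from the nearest pair of top edges, running from the floor.

B is a four-legged stool. The seat is a 285×323×26 mm slab whose top surface is at z = 420 mm; four square legs, each 40×40 mm in cross-section, run from the floor (z = 0) to the underside of the seat, each flush with a corner of the seat.

Two stools sit around the table at the +y, −x sides.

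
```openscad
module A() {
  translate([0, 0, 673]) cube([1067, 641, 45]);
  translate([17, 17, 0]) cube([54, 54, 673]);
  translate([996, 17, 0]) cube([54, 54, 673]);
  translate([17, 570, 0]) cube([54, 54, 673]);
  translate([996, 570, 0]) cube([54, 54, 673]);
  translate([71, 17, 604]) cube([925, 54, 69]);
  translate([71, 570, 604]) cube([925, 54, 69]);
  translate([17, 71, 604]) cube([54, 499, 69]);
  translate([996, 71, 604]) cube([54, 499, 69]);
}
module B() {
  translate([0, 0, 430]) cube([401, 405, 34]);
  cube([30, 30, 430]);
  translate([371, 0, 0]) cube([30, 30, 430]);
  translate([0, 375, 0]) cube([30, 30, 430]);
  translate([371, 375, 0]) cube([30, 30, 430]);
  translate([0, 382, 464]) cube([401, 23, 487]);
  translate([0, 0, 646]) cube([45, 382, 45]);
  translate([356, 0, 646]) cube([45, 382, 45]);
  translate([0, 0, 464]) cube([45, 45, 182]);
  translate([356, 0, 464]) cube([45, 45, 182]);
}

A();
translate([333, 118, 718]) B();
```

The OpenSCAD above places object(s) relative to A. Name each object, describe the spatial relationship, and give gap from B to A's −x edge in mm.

A is a table. B is a chair. The chair is on top of the table, centred. The gap from the chair to the table's −x edge is 333 mm.

The chair's min-x is at 333; the table's min-x is 0; gap = 333 mm.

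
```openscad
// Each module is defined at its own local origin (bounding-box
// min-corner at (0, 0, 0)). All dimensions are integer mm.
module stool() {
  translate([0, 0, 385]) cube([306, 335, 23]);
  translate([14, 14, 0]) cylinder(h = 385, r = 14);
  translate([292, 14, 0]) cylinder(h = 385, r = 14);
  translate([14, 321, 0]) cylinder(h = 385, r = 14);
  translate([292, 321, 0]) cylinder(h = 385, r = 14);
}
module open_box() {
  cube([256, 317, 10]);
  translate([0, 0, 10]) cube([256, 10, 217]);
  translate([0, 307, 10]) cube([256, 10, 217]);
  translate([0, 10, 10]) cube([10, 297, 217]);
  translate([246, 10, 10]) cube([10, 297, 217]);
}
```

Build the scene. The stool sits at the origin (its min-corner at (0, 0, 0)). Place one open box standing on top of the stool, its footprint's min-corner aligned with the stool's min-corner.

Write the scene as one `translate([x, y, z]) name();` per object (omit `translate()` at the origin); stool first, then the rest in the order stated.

stool();
translate([0, 0, 408]) open_box();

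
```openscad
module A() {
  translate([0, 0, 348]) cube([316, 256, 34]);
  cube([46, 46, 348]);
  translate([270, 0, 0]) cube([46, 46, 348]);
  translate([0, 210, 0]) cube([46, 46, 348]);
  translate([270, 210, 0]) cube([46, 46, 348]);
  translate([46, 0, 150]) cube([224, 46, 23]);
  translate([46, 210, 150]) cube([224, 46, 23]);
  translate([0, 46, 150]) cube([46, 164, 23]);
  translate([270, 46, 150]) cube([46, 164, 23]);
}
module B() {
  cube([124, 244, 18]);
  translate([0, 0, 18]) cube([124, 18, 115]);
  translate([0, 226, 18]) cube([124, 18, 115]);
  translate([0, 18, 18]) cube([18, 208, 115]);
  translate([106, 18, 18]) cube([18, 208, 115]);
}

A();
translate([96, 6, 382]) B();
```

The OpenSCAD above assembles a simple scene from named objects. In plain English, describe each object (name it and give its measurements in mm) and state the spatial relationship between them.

A is a four-legged stool. The seat is 316×256 mm, 34 mm thick, top at z = 382 mm. It stands on four square legs, each 46×46 mm in cross-section, from z = 0 to the seat underside, each flush with a corner of the seat. Four stretchers, 46 mm wide and 23 mm tall, connect adjacent legs with their undersides at z = 150 mm, each running between the inner faces of the legs it joins and aligned with the legs' outer faces on the other axis.

B is an open storage box with external size 124×244×133 mm and wall thickness 18 mm (the base is also 18 mm thick). The base covers the whole footprint; the four walls stand on the base, with the y-facing walls full-width and the x-facing walls fitting between their inner faces.

The open box is on top of the stool, centred.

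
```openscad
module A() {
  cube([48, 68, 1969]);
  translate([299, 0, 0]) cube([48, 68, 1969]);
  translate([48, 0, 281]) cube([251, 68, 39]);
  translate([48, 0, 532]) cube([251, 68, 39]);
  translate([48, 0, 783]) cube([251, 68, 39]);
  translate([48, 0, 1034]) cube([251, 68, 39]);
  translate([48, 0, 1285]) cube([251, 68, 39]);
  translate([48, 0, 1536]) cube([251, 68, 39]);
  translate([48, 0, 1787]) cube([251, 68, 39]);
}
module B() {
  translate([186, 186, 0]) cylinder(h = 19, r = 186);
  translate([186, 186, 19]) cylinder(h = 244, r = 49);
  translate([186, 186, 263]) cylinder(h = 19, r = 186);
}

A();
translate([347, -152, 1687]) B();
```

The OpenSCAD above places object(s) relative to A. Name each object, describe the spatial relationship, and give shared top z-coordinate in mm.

A is a ladder. B is a spool. The spool is beside the ladder with their tops flush at z = 1969. The shared top z-coordinate is 1969 mm.

Both tops at z = 1969 mm.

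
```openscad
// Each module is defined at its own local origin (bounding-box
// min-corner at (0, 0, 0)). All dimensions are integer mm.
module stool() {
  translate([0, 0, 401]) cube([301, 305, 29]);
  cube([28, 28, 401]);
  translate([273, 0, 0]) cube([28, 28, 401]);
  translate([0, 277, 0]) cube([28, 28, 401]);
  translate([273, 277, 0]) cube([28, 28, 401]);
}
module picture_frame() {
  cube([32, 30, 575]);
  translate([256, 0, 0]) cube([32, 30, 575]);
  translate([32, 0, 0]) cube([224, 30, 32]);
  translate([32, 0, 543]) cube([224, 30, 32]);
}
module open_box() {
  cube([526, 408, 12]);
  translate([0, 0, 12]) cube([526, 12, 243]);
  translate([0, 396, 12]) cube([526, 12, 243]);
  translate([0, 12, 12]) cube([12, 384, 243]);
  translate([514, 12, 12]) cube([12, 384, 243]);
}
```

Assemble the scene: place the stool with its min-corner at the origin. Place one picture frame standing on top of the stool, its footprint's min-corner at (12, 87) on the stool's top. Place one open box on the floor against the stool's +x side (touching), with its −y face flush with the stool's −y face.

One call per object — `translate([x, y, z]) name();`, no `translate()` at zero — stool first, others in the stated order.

stool();
translate([12, 87, 430]) picture_frame();
translate([301, 0, 0]) open_box();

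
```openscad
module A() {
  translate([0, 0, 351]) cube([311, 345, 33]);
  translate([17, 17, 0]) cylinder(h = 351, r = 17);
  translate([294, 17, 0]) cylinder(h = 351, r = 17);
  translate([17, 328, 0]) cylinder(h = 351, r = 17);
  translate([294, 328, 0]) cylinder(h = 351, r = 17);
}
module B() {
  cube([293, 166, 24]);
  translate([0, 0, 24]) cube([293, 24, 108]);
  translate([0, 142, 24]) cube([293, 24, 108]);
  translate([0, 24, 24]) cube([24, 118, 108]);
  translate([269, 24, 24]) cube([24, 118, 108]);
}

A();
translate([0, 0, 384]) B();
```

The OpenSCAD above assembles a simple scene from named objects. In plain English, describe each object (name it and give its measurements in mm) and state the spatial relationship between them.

A is a four-legged stool. The seat is 311×345 mm, 33 mm thick, top at z = 384 mm. It stands on four round legs, each 34 mm in diameter, from z = 0 to the seat underside, each leg's axis is inset half a diameter from the nearest pair of seat edges (so the leg's bounding box is flush with the corner).

B is an open-topped rectangular box: outside dimensions 293×166×132 mm, with a uniform wall and base thickness of 24 mm. The base is a full 293×166 slab on the floor; four walls sit on top of the base. The front and back walls (the −y and +y sides) span the full width; the two side walls fit between them.

The open box is on top of the stool.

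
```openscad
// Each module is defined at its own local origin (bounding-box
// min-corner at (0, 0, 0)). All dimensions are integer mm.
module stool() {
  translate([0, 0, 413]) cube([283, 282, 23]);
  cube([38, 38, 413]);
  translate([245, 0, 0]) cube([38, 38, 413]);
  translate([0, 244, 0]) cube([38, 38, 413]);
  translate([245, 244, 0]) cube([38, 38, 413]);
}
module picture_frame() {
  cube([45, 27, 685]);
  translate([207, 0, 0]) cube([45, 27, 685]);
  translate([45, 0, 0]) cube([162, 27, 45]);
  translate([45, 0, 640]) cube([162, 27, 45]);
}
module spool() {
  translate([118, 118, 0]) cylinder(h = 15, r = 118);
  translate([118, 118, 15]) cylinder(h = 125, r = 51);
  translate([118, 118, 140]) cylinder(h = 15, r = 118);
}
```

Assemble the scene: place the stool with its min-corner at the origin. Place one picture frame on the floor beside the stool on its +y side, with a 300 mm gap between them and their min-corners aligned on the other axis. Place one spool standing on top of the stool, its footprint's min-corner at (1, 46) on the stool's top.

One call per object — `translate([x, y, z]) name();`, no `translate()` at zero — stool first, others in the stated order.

stool();
translate([0, 582, 0]) picture_frame();
translate([1, 46, 436]) spool();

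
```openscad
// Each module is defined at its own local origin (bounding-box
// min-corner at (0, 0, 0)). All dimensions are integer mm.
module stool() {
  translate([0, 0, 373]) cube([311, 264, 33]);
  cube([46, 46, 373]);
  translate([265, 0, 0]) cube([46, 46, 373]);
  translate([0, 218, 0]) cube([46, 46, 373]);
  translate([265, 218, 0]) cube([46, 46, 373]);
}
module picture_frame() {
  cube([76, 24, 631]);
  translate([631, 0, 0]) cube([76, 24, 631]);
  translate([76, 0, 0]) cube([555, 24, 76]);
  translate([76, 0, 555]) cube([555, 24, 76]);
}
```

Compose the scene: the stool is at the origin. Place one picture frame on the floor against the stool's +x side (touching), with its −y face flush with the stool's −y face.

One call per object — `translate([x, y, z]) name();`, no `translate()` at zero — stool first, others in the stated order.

stool();
translate([311, 0, 0]) picture_frame();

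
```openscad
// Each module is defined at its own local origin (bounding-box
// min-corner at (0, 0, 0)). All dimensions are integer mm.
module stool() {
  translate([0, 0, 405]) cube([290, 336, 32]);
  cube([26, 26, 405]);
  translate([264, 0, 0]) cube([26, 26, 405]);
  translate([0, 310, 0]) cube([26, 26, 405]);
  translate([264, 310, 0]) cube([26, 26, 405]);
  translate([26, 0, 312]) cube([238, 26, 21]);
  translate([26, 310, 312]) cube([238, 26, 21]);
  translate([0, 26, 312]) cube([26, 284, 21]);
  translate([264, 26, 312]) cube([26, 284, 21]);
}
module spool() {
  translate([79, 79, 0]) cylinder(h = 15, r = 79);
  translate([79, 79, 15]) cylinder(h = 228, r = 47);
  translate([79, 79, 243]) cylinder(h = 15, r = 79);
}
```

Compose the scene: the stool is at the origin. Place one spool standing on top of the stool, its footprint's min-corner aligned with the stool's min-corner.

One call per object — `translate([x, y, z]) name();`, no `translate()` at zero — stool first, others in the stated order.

stool();
translate([0, 0, 437]) spool();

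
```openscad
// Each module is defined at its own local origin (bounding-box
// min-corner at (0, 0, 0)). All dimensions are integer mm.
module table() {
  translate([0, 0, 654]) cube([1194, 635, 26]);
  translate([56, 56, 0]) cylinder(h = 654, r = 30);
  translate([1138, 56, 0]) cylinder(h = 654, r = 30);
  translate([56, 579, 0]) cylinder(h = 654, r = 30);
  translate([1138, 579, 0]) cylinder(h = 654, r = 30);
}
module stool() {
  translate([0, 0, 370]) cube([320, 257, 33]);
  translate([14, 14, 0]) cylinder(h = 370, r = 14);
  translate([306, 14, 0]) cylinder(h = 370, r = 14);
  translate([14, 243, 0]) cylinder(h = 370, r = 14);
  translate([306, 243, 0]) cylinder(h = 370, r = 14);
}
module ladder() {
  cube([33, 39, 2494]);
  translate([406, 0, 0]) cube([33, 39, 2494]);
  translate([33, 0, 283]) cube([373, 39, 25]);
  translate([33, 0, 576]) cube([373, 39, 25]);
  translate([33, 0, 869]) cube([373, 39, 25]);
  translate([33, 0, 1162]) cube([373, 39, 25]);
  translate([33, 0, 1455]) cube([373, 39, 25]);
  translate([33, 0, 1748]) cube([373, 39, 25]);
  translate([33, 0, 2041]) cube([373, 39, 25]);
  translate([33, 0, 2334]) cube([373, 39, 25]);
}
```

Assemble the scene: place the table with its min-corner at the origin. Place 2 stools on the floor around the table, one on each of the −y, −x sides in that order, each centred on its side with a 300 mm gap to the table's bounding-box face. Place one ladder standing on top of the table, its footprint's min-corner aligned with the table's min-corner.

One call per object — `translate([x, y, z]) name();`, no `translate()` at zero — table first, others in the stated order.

table();
translate([437, -557, 0]) stool();
translate([-620, 189, 0]) stool();
translate([0, 0, 680]) ladder();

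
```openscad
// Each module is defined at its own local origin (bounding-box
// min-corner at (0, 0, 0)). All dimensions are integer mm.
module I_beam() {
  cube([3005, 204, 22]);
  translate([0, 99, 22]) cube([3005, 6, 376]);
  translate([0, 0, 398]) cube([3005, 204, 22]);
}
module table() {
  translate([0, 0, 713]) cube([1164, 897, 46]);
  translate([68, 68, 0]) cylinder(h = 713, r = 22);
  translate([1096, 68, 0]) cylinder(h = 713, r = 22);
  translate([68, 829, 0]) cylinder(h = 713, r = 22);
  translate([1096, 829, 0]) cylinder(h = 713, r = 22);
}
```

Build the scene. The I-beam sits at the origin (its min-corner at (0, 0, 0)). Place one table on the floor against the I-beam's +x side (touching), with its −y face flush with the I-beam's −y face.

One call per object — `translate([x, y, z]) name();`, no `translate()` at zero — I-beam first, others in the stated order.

I_beam();
translate([3005, 0, 0]) table();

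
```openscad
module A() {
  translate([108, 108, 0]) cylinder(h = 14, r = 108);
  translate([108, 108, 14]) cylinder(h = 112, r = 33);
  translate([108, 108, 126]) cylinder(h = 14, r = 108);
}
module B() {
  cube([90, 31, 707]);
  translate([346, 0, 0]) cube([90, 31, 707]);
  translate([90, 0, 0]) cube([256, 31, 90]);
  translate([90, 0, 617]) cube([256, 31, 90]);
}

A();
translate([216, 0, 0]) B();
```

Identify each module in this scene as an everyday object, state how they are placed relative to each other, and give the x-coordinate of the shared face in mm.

The spool's +x face and the picture frame's −x face are both at x = 216 mm.

A is a spool. B is a picture frame. The picture frame is against the spool's +x side, with their −y faces flush. The x-coordinate of the shared face is 216 mm.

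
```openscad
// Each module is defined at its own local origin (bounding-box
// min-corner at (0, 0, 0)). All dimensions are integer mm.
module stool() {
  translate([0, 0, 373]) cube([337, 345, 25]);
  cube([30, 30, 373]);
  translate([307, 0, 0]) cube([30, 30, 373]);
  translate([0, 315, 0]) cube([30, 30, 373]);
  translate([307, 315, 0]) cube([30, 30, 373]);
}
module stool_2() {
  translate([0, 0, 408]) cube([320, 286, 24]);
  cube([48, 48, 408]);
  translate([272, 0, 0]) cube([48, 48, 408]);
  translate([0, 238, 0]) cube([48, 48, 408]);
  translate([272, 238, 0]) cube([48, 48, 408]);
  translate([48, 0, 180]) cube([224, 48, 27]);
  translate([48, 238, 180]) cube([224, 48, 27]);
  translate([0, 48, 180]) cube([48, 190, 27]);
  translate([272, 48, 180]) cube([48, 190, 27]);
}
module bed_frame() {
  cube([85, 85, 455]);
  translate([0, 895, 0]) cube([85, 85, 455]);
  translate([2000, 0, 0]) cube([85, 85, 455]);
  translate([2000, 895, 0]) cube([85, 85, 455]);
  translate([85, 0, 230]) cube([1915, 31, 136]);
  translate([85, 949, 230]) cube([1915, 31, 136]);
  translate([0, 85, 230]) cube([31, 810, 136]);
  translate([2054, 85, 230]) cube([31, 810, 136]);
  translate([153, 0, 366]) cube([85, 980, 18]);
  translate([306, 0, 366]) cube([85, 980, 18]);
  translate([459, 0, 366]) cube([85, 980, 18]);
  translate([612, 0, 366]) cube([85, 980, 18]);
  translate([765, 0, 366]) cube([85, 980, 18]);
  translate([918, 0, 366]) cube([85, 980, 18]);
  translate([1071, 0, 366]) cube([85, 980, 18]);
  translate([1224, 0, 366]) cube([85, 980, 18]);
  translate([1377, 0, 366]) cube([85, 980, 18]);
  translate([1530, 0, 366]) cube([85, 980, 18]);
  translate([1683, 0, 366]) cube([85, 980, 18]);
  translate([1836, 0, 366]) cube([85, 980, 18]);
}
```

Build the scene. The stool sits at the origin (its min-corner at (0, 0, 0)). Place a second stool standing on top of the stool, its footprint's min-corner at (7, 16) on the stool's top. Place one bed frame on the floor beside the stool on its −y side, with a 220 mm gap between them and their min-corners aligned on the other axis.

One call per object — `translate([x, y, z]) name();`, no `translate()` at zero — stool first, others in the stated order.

stool();
translate([7, 16, 398]) stool_2();
translate([0, -1200, 0]) bed_frame();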